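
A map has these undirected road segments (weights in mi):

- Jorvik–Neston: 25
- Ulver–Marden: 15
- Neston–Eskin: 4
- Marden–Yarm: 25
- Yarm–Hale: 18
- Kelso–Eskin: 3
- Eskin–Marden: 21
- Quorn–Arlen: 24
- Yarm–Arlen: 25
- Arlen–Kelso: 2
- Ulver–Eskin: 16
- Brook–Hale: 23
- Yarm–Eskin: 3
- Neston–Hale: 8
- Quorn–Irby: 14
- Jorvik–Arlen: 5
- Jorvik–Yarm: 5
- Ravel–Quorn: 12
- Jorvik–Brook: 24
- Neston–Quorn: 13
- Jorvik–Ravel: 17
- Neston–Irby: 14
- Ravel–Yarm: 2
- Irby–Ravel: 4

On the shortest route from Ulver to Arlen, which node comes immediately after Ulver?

Eskin

Compare a few routes:
Ulver - Marden - Eskin - Kelso - Arlen: 15+21+3+2 = 41
Ulver - Eskin - Yarm - Jorvik - Arlen: 16+3+5+5 = 29
Ulver - Eskin - Kelso - Arlen: 16+3+2 = 21
Cheapest is Ulver - Eskin - Kelso - Arlen at 21 mi.
So from Ulver the first move is to Eskin.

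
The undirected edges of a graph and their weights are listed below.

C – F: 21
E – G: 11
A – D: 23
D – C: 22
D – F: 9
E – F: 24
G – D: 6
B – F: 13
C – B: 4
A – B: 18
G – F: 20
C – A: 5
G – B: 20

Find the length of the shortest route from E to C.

35

Candidate routes:
E → G → D → C: 11+6+22 = 39
E → G → B → C: 11+20+4 = 35
The minimum is 35 via E → G → B → C.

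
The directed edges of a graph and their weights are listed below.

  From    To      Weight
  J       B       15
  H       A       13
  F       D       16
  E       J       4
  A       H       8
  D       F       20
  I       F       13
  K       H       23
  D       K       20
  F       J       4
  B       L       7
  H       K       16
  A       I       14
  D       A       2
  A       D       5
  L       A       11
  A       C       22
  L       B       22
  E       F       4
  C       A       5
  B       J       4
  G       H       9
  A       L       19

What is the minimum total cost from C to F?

Shortest distances from C:
C: 0
A: 5  (via C)
D: 10  (via A)
H: 13  (via A)
I: 19  (via A)
L: 24  (via A)
K: 29  (via H)
F: 30  (via D)
Shortest route: C–A–D–F = 30.

30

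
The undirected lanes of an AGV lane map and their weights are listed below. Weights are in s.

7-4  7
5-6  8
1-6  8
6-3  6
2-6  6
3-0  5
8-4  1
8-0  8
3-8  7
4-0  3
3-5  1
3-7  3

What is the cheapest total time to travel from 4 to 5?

Running Dijkstra from 4:
4: 0
8: 1  (via 4)
0: 3  (via 4)
7: 7  (via 4)
3: 8  (via 8)
5: 9  (via 3)
Shortest route: 4 → 8 → 3 → 5 = 9 s.

9 s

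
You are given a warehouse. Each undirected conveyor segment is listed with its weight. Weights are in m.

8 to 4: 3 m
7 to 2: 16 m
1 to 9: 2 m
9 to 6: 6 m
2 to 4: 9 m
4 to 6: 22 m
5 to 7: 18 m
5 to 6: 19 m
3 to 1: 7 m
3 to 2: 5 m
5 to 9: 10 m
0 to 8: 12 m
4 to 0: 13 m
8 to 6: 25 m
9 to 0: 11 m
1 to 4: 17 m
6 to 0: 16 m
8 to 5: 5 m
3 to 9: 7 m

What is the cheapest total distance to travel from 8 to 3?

Compare a few routes:
8 → 5 → 9 → 1 → 3: 5+10+2+7 = 24
8 → 4 → 2 → 3: 3+9+5 = 17
8 → 5 → 9 → 3: 5+10+7 = 22
The minimum is 17 m via 8 → 4 → 2 → 3.

17 m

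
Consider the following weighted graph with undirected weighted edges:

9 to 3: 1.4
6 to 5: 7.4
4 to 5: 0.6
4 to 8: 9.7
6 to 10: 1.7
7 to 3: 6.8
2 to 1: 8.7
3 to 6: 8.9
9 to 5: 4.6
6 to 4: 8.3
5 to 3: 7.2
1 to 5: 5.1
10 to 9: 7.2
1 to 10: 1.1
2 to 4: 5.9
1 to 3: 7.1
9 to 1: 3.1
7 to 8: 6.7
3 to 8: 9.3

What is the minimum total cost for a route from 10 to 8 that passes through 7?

Shortest 10→7: 10 → 1 → 9 → 3 → 7 = 12.4
Best 7 to 8: 7 → 8 costing 6.7
Total via 7: 12.4 + 6.7 = 19.1.

19.1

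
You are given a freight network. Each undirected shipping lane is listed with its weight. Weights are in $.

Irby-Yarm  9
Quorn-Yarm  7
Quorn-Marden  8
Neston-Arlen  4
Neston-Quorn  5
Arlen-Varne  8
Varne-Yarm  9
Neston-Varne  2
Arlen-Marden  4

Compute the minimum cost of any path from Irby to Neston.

Shortest distances from Irby:
Irby: 0
Yarm: 9  (via Irby)
Quorn: 16  (via Yarm)
Varne: 18  (via Yarm)
Neston: 20  (via Varne)
Shortest route: Irby–Yarm–Varne–Neston = $20.

$20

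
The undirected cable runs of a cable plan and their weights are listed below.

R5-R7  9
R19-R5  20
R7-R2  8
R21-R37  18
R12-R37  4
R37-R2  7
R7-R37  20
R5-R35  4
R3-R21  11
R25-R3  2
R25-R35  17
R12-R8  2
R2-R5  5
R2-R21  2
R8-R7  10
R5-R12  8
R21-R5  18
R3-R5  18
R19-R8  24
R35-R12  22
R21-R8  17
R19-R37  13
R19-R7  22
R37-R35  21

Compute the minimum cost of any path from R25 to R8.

28

Running Dijkstra from R25:
R25: 0
R3: 2  (via R25)
R21: 13  (via R3)
R2: 15  (via R21)
R35: 17  (via R25)
R5: 20  (via R3)
R37: 22  (via R2)
R7: 23  (via R2)
R12: 26  (via R37)
R8: 28  (via R12)
Shortest route: R25–R3–R21–R2–R37–R12–R8 = 28.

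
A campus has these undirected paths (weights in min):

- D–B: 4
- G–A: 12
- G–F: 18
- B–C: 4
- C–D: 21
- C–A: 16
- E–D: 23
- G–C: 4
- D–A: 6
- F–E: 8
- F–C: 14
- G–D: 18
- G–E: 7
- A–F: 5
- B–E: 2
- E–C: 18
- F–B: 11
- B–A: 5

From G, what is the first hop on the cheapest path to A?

A

Candidate routes:
G–C–B–A: 4+4+5 = 13
G–C–B–D–A: 4+4+4+6 = 18
G–A: 12 = 12
G–E–B–A: 7+2+5 = 14
The minimum is 12 min via G–A.
So from G the first move is to A.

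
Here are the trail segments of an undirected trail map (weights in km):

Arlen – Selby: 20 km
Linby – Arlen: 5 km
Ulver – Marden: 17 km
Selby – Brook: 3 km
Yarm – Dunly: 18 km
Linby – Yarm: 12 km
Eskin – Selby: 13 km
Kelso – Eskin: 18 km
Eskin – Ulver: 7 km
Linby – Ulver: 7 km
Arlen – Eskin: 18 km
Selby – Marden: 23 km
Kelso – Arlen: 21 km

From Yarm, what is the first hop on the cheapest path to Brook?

Linby

Candidate routes:
Yarm → Linby → Arlen → Eskin → Selby → Brook: 12+5+18+13+3 = 51
Yarm → Linby → Arlen → Selby → Brook: 12+5+20+3 = 40
Yarm → Linby → Ulver → Eskin → Selby → Brook: 12+7+7+13+3 = 42
The minimum is 40 km via Yarm → Linby → Arlen → Selby → Brook.
So from Yarm the first move is to Linby.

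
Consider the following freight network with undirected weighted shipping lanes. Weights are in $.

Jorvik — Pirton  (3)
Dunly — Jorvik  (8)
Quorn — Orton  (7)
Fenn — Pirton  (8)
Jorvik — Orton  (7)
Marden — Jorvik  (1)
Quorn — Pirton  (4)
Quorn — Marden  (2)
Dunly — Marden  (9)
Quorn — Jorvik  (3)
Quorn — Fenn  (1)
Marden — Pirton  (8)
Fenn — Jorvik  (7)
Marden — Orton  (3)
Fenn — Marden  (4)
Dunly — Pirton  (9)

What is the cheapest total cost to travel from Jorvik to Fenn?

Shortest distances from Jorvik:
Jorvik: 0
Marden: 1  (via Jorvik)
Quorn: 3  (via Jorvik)
Pirton: 3  (via Jorvik)
Orton: 4  (via Marden)
Fenn: 4  (via Quorn)
Shortest route: Jorvik → Quorn → Fenn = $4.

$4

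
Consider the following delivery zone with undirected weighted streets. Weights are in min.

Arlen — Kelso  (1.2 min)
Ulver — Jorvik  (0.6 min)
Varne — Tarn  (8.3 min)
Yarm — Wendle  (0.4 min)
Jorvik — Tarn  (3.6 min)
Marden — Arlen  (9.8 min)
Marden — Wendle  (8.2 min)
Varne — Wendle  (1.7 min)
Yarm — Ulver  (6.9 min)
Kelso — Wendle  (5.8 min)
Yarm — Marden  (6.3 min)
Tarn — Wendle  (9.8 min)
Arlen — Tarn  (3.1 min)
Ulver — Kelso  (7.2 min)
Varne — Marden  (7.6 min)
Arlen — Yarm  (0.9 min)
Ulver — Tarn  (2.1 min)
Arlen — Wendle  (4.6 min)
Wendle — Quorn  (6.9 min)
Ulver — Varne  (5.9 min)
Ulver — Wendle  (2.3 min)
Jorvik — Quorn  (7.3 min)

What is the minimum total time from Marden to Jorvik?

9.6 min

Running Dijkstra from Marden:
Marden: 0
Yarm: 6.3  (via Marden)
Wendle: 6.7  (via Yarm)
Arlen: 7.2  (via Yarm)
Varne: 7.6  (via Marden)
Kelso: 8.4  (via Arlen)
Ulver: 9  (via Wendle)
Jorvik: 9.6  (via Ulver)
Shortest route: Marden → Yarm → Wendle → Ulver → Jorvik = 9.6 min.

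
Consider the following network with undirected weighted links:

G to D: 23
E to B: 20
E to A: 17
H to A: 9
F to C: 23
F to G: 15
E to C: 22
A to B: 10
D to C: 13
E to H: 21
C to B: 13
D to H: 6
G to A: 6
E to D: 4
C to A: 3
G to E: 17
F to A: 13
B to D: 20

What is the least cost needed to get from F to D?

28

Candidate routes:
F–A–H–D: 13+9+6 = 28
F–A–E–D: 13+17+4 = 34
F–A–C–D: 13+3+13 = 29
The minimum is 28 via F–A–H–D.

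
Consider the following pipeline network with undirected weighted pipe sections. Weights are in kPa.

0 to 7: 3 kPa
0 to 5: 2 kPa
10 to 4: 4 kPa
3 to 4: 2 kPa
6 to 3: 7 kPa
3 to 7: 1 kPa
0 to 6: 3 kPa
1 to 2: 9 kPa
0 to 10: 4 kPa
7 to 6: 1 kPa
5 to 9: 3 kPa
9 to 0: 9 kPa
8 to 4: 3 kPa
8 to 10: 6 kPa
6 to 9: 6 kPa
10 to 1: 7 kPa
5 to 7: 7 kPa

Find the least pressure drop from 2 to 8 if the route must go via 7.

29 kPa

Best 2 to 7: 2 → 1 → 10 → 0 → 7 costing 23
Shortest 7→8: 7 → 3 → 4 → 8 = 6
Total via 7: 23 + 6 = 29 kPa.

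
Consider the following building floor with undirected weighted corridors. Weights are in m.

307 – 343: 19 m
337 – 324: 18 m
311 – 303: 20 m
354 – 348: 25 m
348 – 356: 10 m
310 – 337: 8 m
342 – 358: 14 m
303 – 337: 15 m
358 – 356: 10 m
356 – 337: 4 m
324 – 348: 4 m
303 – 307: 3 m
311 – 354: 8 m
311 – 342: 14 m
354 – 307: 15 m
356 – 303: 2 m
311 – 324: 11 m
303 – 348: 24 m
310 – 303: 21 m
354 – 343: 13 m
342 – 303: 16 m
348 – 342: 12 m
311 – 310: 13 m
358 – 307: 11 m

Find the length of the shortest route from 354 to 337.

24 m

Settle nodes by increasing distance from 354:
354: 0
311: 8  (via 354)
343: 13  (via 354)
307: 15  (via 354)
303: 18  (via 307)
324: 19  (via 311)
356: 20  (via 303)
310: 21  (via 311)
342: 22  (via 311)
348: 23  (via 324)
337: 24  (via 356)
Shortest route: 354 → 307 → 303 → 356 → 337 = 24 m.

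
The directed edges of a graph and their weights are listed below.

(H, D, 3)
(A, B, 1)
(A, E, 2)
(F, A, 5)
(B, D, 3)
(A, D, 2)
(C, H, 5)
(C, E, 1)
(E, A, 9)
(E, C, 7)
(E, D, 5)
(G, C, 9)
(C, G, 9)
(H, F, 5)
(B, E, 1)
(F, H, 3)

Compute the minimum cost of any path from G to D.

15

Candidate routes:
G–C–E–A–D: 9+1+9+2 = 21
G–C–E–D: 9+1+5 = 15
G–C–H–D: 9+5+3 = 17
Cheapest is G–C–E–D at 15.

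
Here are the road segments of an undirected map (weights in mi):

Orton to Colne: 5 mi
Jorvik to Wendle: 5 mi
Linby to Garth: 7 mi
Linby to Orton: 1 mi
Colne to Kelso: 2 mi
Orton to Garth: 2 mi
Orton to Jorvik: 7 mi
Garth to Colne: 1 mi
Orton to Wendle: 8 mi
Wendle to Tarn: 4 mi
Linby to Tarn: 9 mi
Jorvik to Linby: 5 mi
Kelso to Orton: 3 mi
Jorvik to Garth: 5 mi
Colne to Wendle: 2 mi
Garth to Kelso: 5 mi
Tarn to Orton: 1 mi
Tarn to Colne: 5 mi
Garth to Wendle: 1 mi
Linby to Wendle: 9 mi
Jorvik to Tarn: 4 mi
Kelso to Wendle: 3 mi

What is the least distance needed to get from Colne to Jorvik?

Compare a few routes:
Colne - Garth - Jorvik: 1+5 = 6
Colne - Wendle - Jorvik: 2+5 = 7
Colne - Garth - Wendle - Jorvik: 1+1+5 = 7
The minimum is 6 mi via Colne - Garth - Jorvik.

6 mi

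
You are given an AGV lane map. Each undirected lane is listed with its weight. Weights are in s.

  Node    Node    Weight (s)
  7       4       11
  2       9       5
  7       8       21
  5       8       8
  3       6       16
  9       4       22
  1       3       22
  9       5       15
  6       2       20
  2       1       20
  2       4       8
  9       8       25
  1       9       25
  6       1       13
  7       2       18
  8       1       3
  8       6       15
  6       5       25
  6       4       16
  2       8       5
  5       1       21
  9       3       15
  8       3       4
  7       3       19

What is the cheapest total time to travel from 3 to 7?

19 s

Running Dijkstra from 3:
3: 0
8: 4  (via 3)
1: 7  (via 8)
2: 9  (via 8)
5: 12  (via 8)
9: 14  (via 2)
6: 16  (via 3)
4: 17  (via 2)
7: 19  (via 3)
Shortest route: 3–7 = 19 s.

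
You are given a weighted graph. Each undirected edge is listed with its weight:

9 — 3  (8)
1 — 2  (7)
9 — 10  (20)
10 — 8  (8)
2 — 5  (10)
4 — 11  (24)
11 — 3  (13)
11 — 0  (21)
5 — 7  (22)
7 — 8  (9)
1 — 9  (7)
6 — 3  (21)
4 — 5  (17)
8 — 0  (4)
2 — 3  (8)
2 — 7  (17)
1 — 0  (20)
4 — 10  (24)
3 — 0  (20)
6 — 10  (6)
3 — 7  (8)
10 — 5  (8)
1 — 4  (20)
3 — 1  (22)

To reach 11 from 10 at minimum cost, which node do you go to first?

Candidate routes:
10 → 8 → 7 → 3 → 11: 8+9+8+13 = 38
10 → 8 → 0 → 11: 8+4+21 = 33
Cheapest is 10 → 8 → 0 → 11 at 33.
So from 10 the first move is to 8.

8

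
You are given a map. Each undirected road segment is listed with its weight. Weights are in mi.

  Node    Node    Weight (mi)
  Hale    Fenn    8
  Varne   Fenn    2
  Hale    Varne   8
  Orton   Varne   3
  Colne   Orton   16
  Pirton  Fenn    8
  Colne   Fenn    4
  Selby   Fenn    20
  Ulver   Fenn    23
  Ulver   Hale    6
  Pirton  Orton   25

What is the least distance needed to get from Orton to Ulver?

17 mi

Candidate routes:
Orton - Varne - Fenn - Hale - Ulver: 3+2+8+6 = 19
Orton - Varne - Hale - Ulver: 3+8+6 = 17
Cheapest is Orton - Varne - Hale - Ulver at 17 mi.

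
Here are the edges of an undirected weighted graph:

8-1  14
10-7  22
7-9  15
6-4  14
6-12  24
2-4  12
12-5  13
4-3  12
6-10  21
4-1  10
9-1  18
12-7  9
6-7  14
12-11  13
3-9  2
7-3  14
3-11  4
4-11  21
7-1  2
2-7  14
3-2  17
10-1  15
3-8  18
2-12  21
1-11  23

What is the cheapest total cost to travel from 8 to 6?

30

Enumerating some paths:
8–1–7–6: 14+2+14 = 30
8–1–4–6: 14+10+14 = 38
The minimum is 30 via 8–1–7–6.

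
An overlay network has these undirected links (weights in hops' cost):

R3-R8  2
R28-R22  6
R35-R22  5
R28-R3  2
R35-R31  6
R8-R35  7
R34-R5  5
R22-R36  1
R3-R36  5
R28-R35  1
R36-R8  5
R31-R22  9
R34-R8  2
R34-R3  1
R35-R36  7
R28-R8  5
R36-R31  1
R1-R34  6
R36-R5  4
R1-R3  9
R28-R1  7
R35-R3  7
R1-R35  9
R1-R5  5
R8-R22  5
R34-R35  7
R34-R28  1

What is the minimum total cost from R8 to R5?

7 hops' cost

Candidate routes:
R8 - R36 - R5: 5+4 = 9
R8 - R3 - R34 - R5: 2+1+5 = 8
R8 - R3 - R28 - R34 - R5: 2+2+1+5 = 10
R8 - R34 - R5: 2+5 = 7
Cheapest is R8 - R34 - R5 at 7 hops' cost.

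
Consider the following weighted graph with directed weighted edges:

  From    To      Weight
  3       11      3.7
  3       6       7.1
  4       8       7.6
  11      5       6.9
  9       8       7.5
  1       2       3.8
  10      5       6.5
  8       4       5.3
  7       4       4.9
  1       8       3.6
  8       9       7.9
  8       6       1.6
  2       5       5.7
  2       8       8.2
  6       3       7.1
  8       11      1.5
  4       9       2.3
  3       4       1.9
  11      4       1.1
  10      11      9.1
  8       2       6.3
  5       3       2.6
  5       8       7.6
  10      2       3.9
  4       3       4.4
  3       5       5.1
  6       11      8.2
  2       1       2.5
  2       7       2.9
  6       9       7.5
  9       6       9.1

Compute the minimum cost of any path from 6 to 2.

21.3

Enumerating some paths:
6–3–4–8–2: 7.1+1.9+7.6+6.3 = 22.9
6–9–8–2: 7.5+7.5+6.3 = 21.3
The minimum is 21.3 via 6–9–8–2.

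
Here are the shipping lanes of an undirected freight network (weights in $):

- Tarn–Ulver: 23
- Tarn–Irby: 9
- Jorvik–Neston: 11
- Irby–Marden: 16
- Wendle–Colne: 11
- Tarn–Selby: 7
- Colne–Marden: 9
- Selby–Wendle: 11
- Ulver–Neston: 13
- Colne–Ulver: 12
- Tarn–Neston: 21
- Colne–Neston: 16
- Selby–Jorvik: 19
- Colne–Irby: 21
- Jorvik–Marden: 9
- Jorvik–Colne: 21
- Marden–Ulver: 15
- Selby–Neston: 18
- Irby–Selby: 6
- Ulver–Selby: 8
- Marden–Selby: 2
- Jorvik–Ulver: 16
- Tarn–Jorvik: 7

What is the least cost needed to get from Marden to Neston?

Shortest distances from Marden:
Marden: 0
Selby: 2  (via Marden)
Irby: 8  (via Selby)
Colne: 9  (via Marden)
Tarn: 9  (via Selby)
Jorvik: 9  (via Marden)
Ulver: 10  (via Selby)
Wendle: 13  (via Selby)
Neston: 20  (via Selby)
Shortest route: Marden–Selby–Neston = $20.

$20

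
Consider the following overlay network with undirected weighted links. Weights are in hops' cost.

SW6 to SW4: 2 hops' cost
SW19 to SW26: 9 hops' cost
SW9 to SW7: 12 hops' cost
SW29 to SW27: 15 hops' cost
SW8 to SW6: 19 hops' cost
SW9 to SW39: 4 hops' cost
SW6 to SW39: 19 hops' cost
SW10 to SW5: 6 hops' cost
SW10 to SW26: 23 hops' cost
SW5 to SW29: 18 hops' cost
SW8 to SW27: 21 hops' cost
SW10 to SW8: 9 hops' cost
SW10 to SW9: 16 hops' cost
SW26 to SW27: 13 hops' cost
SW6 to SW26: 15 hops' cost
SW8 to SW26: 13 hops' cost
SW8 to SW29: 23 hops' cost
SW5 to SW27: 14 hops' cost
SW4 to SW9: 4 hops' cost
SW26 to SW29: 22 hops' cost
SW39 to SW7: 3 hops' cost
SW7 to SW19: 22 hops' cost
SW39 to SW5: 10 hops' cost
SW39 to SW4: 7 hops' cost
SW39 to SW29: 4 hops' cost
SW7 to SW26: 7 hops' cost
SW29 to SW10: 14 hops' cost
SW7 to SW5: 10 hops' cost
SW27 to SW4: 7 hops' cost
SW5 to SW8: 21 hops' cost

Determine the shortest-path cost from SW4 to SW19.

26 hops' cost

Candidate routes:
SW4–SW6–SW26–SW19: 2+15+9 = 26
SW4–SW9–SW39–SW7–SW26–SW19: 4+4+3+7+9 = 27
SW4–SW27–SW26–SW19: 7+13+9 = 29
The minimum is 26 hops' cost via SW4–SW6–SW26–SW19.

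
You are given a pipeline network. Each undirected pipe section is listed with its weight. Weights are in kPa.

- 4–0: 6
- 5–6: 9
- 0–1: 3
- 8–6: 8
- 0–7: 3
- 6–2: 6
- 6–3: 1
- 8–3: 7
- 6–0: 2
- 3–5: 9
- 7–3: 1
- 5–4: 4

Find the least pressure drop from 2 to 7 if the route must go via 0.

11 kPa

Shortest 2→0: 2–6–0 = 8
Shortest 0→7: 0–7 = 3
Total via 0: 8 + 3 = 11 kPa.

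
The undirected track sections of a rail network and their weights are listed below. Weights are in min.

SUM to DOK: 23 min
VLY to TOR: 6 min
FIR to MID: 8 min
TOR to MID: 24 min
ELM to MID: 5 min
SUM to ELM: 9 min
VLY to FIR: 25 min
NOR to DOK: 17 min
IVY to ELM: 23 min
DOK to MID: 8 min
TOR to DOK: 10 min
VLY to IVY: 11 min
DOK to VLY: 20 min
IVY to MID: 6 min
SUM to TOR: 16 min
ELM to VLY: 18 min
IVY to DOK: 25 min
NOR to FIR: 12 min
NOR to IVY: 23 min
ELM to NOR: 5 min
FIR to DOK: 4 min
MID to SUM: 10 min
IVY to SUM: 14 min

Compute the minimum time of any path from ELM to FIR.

Compare a few routes:
ELM - MID - DOK - FIR: 5+8+4 = 17
ELM - MID - FIR: 5+8 = 13
ELM - NOR - FIR: 5+12 = 17
Cheapest is ELM - MID - FIR at 13 min.

13 min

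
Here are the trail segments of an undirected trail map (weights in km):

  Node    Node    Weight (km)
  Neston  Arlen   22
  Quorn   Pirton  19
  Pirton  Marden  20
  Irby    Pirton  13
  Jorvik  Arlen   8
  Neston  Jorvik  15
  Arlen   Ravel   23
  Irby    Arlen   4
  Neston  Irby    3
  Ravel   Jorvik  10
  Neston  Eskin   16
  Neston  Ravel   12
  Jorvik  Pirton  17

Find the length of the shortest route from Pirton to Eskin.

32 km

Candidate routes:
Pirton - Jorvik - Arlen - Irby - Neston - Eskin: 17+8+4+3+16 = 48
Pirton - Irby - Neston - Eskin: 13+3+16 = 32
Pirton - Jorvik - Neston - Eskin: 17+15+16 = 48
Cheapest is Pirton - Irby - Neston - Eskin at 32 km.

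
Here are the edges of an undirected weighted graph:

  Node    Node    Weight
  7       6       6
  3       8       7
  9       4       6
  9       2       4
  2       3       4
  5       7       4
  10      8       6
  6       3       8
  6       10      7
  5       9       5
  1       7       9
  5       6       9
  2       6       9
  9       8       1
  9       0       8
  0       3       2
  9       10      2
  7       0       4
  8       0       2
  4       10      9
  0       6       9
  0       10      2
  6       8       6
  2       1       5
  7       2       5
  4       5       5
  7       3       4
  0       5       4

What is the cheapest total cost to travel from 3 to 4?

Settle nodes by increasing distance from 3:
3: 0
0: 2  (via 3)
2: 4  (via 3)
7: 4  (via 3)
8: 4  (via 0)
10: 4  (via 0)
9: 5  (via 8)
5: 6  (via 0)
6: 8  (via 3)
1: 9  (via 2)
4: 11  (via 9)
Shortest route: 3 → 0 → 8 → 9 → 4 = 11.

11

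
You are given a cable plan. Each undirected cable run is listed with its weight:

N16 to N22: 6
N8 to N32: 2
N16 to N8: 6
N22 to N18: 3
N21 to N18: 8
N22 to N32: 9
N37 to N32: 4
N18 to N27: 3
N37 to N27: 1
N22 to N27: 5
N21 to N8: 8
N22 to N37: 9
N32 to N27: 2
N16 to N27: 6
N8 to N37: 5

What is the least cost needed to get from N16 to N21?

14

Candidate routes:
N16–N8–N21: 6+8 = 14
N16–N27–N18–N21: 6+3+8 = 17
The minimum is 14 via N16–N8–N21.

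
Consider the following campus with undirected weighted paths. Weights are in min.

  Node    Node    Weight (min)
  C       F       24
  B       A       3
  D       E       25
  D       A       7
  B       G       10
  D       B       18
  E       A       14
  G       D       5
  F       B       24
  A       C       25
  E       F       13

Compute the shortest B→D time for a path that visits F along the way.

58 min

Shortest B→F: B–F = 24
Best F to D: F–E–A–D costing 34
Total via F: 24 + 34 = 58 min.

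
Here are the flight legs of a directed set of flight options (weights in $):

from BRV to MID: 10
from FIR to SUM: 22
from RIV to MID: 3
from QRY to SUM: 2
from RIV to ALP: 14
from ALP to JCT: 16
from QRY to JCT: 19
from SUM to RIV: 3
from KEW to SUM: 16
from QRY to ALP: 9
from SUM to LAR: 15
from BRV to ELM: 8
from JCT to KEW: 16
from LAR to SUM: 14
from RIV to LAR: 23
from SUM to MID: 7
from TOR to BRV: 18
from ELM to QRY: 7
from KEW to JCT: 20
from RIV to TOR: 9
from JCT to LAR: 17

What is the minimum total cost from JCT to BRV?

$61

Candidate routes:
JCT - LAR - SUM - RIV - TOR - BRV: 17+14+3+9+18 = 61
JCT - KEW - SUM - RIV - TOR - BRV: 16+16+3+9+18 = 62
The minimum is $61 via JCT - LAR - SUM - RIV - TOR - BRV.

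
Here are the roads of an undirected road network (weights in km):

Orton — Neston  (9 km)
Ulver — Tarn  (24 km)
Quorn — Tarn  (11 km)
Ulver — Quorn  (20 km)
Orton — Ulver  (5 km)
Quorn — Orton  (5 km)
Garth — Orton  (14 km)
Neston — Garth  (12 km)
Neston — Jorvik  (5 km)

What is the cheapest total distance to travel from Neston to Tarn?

25 km

Candidate routes:
Neston → Orton → Ulver → Tarn: 9+5+24 = 38
Neston → Orton → Quorn → Tarn: 9+5+11 = 25
The minimum is 25 km via Neston → Orton → Quorn → Tarn.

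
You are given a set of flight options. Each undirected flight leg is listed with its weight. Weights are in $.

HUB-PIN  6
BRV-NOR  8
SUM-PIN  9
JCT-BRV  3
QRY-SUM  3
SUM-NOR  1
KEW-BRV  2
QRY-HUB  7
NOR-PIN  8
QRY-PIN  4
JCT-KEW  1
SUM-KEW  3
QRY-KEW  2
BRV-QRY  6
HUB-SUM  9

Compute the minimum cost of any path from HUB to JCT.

$10

Shortest distances from HUB:
HUB: 0
PIN: 6  (via HUB)
QRY: 7  (via HUB)
KEW: 9  (via QRY)
SUM: 9  (via HUB)
NOR: 10  (via SUM)
JCT: 10  (via KEW)
Shortest route: HUB–QRY–KEW–JCT = $10.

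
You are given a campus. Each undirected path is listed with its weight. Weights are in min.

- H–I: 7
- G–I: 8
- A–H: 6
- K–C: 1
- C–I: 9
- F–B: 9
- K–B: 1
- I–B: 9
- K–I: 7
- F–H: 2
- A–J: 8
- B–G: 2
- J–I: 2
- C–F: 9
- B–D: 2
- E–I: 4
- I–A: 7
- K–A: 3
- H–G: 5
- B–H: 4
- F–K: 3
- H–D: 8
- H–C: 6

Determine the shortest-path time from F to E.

Settle nodes by increasing distance from F:
F: 0
H: 2  (via F)
K: 3  (via F)
B: 4  (via K)
C: 4  (via K)
A: 6  (via K)
D: 6  (via B)
G: 6  (via B)
I: 9  (via H)
J: 11  (via I)
E: 13  (via I)
Shortest route: F → H → I → E = 13 min.

13 min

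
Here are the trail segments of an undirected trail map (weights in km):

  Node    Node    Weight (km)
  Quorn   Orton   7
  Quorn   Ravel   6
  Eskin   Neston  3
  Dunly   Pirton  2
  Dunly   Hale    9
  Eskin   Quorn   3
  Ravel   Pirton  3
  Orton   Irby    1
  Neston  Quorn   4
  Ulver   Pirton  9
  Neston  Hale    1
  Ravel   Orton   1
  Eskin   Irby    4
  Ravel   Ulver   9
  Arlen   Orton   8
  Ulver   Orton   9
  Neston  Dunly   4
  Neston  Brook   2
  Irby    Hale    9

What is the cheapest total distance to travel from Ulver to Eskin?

14 km

Settle nodes by increasing distance from Ulver:
Ulver: 0
Orton: 9  (via Ulver)
Ravel: 9  (via Ulver)
Pirton: 9  (via Ulver)
Irby: 10  (via Orton)
Dunly: 11  (via Pirton)
Eskin: 14  (via Irby)
Shortest route: Ulver → Orton → Irby → Eskin = 14 km.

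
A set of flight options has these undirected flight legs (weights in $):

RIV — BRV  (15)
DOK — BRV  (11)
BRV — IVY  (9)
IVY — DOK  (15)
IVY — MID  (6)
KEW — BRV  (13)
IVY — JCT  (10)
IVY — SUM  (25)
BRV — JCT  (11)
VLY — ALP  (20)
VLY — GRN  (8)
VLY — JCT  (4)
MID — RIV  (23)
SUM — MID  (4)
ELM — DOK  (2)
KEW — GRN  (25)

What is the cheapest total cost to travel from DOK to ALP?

$46

Settle nodes by increasing distance from DOK:
DOK: 0
ELM: 2  (via DOK)
BRV: 11  (via DOK)
IVY: 15  (via DOK)
MID: 21  (via IVY)
JCT: 22  (via BRV)
KEW: 24  (via BRV)
SUM: 25  (via MID)
RIV: 26  (via BRV)
VLY: 26  (via JCT)
GRN: 34  (via VLY)
ALP: 46  (via VLY)
Shortest route: DOK → BRV → JCT → VLY → ALP = $46.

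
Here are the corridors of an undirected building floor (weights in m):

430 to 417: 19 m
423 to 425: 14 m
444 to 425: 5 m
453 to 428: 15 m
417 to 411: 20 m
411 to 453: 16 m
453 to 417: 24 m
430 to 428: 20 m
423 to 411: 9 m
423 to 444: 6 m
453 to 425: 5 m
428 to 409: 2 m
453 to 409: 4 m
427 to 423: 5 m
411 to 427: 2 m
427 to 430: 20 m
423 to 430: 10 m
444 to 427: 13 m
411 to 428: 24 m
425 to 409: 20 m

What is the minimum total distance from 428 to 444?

16 m

Compare a few routes:
428 → 409 → 425 → 444: 2+20+5 = 27
428 → 453 → 425 → 444: 15+5+5 = 25
428 → 409 → 453 → 425 → 444: 2+4+5+5 = 16
428 → 409 → 453 → 425 → 423 → 444: 2+4+5+14+6 = 31
Cheapest is 428 → 409 → 453 → 425 → 444 at 16 m.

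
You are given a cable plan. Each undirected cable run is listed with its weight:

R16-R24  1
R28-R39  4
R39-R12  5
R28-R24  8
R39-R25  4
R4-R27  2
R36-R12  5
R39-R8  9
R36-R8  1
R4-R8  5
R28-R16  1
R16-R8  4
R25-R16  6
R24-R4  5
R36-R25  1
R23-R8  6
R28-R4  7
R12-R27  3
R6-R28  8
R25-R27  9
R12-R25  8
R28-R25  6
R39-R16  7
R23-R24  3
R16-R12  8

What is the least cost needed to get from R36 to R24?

Compare a few routes:
R36 → R25 → R16 → R24: 1+6+1 = 8
R36 → R25 → R28 → R16 → R24: 1+6+1+1 = 9
R36 → R8 → R16 → R24: 1+4+1 = 6
Cheapest is R36 → R8 → R16 → R24 at 6.

6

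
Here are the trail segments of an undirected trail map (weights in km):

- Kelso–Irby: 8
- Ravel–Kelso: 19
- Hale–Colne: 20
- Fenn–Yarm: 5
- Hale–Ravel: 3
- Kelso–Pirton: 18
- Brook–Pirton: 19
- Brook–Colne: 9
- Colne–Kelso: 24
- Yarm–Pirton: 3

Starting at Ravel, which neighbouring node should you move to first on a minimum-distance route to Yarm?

Enumerating some paths:
Ravel–Kelso–Pirton–Yarm: 19+18+3 = 40
Ravel–Hale–Colne–Brook–Pirton–Yarm: 3+20+9+19+3 = 54
Cheapest is Ravel–Kelso–Pirton–Yarm at 40 km.
So from Ravel the first move is to Kelso.

Kelso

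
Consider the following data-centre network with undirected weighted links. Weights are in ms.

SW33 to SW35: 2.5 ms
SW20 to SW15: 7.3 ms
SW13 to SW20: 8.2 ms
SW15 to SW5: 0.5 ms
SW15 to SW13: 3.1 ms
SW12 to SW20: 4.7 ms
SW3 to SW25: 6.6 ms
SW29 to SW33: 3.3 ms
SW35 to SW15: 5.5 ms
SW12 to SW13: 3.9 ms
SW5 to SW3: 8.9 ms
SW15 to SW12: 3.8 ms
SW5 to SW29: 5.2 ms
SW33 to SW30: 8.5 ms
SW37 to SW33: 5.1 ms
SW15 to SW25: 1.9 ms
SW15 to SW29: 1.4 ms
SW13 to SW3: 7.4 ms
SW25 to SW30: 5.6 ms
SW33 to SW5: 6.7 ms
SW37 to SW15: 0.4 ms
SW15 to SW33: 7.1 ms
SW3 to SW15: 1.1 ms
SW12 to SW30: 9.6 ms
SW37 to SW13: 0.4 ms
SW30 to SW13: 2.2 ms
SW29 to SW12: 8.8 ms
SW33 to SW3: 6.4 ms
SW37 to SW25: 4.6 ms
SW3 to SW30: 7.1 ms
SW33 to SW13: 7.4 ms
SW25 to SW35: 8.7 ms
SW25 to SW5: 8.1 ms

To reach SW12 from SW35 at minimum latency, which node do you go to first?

SW15

Candidate routes:
SW35 → SW15 → SW12: 5.5+3.8 = 9.3
SW35 → SW15 → SW37 → SW13 → SW12: 5.5+0.4+0.4+3.9 = 10.2
Cheapest is SW35 → SW15 → SW12 at 9.3 ms.
So from SW35 the first move is to SW15.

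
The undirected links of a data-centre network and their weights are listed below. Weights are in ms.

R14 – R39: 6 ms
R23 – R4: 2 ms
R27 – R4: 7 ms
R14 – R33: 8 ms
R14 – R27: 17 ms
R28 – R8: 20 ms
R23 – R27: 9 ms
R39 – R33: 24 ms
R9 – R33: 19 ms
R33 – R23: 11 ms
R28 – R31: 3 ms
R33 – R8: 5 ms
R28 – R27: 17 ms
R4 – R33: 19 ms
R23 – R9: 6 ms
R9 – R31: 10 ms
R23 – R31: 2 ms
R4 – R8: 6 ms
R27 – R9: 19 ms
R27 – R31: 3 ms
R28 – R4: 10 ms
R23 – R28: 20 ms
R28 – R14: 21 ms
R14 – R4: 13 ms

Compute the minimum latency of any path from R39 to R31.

Running Dijkstra from R39:
R39: 0
R14: 6  (via R39)
R33: 14  (via R14)
R8: 19  (via R33)
R4: 19  (via R14)
R23: 21  (via R4)
R31: 23  (via R23)
Shortest route: R39 → R14 → R4 → R23 → R31 = 23 ms.

23 ms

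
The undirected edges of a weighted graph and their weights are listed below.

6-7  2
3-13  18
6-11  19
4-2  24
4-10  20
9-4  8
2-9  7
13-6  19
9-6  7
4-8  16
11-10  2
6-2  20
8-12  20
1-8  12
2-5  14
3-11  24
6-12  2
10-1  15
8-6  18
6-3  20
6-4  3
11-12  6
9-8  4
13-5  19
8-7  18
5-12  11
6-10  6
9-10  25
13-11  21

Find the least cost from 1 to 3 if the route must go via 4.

Best 1 to 4: 1 → 8 → 9 → 4 costing 24
Shortest 4→3: 4 → 6 → 3 = 23
Total via 4: 24 + 23 = 47.

47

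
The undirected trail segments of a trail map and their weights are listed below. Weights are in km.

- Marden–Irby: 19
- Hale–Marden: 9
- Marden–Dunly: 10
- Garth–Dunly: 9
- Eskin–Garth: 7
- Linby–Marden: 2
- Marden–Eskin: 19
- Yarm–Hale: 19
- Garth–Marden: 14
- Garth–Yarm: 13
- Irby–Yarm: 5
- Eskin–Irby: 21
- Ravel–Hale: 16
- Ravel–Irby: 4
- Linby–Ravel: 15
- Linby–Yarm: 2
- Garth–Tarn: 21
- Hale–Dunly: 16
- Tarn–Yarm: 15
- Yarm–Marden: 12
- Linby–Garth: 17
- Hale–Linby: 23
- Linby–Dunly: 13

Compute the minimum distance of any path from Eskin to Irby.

Enumerating some paths:
Eskin → Irby: 21 = 21
Eskin → Garth → Yarm → Irby: 7+13+5 = 25
Cheapest is Eskin → Irby at 21 km.

21 km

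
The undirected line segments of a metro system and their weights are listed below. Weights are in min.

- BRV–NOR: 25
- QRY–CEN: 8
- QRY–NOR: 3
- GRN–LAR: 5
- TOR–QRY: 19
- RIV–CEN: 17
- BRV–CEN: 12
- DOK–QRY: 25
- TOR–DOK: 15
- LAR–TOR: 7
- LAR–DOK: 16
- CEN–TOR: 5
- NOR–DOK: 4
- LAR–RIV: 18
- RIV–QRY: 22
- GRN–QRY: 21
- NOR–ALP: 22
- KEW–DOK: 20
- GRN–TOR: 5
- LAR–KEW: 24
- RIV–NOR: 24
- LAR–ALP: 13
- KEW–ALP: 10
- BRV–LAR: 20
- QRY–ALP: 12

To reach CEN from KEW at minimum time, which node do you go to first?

ALP

Compare a few routes:
KEW → ALP → LAR → TOR → CEN: 10+13+7+5 = 35
KEW → DOK → NOR → QRY → CEN: 20+4+3+8 = 35
KEW → ALP → QRY → CEN: 10+12+8 = 30
KEW → LAR → TOR → CEN: 24+7+5 = 36
Cheapest is KEW → ALP → QRY → CEN at 30 min.
So from KEW the first move is to ALP.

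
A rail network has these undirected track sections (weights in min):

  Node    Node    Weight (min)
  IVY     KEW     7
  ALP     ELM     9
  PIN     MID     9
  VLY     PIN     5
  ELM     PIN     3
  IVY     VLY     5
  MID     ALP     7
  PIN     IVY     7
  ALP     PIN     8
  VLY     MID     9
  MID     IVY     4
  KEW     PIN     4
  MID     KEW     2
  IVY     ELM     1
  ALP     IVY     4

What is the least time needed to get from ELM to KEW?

Shortest distances from ELM:
ELM: 0
IVY: 1  (via ELM)
PIN: 3  (via ELM)
MID: 5  (via IVY)
ALP: 5  (via IVY)
VLY: 6  (via IVY)
KEW: 7  (via PIN)
Shortest route: ELM → PIN → KEW = 7 min.

7 min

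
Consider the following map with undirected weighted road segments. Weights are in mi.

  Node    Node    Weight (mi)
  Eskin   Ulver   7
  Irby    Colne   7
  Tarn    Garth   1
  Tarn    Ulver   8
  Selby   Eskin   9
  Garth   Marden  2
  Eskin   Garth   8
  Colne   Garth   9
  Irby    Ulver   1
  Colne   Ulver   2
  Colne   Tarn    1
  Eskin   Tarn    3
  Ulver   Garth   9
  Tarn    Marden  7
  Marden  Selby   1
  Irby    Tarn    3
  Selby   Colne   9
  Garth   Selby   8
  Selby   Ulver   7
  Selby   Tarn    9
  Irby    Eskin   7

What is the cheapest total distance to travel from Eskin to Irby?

6 mi

Settle nodes by increasing distance from Eskin:
Eskin: 0
Tarn: 3  (via Eskin)
Colne: 4  (via Tarn)
Garth: 4  (via Tarn)
Irby: 6  (via Tarn)
Shortest route: Eskin → Tarn → Irby = 6 mi.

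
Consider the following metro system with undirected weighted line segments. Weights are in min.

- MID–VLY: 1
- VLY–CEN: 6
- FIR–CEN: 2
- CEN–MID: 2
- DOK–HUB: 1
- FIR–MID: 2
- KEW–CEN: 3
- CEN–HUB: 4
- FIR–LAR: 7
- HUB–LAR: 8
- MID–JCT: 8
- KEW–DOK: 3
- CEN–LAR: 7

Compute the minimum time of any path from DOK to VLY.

Running Dijkstra from DOK:
DOK: 0
HUB: 1  (via DOK)
KEW: 3  (via DOK)
CEN: 5  (via HUB)
FIR: 7  (via CEN)
MID: 7  (via CEN)
VLY: 8  (via MID)
Shortest route: DOK–HUB–CEN–MID–VLY = 8 min.

8 min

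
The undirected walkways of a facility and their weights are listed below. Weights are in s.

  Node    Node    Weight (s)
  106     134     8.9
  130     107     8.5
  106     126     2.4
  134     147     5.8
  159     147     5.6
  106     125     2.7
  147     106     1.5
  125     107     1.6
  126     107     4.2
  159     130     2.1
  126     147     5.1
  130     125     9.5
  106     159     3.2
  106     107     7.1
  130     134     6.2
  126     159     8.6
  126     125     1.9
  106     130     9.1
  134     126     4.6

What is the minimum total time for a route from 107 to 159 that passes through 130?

10.6 s

Shortest 107→130: 107–130 = 8.5
Shortest 130→159: 130–159 = 2.1
Total via 130: 8.5 + 2.1 = 10.6 s.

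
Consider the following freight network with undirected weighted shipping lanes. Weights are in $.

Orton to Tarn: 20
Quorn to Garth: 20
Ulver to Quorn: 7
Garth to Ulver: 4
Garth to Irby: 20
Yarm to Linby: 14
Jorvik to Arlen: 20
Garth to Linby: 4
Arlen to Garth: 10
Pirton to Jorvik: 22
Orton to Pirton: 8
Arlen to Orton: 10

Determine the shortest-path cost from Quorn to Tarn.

Settle nodes by increasing distance from Quorn:
Quorn: 0
Ulver: 7  (via Quorn)
Garth: 11  (via Ulver)
Linby: 15  (via Garth)
Arlen: 21  (via Garth)
Yarm: 29  (via Linby)
Irby: 31  (via Garth)
Orton: 31  (via Arlen)
Pirton: 39  (via Orton)
Jorvik: 41  (via Arlen)
Tarn: 51  (via Orton)
Shortest route: Quorn–Ulver–Garth–Arlen–Orton–Tarn = $51.

$51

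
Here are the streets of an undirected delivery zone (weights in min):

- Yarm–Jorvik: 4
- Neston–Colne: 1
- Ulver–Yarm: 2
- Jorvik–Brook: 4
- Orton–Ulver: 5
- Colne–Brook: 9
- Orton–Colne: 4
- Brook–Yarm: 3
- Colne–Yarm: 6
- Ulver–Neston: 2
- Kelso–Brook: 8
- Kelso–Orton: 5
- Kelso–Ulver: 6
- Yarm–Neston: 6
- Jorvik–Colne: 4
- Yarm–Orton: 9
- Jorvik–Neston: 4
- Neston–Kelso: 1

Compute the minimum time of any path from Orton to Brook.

10 min

Compare a few routes:
Orton - Ulver - Yarm - Brook: 5+2+3 = 10
Orton - Colne - Neston - Ulver - Yarm - Brook: 4+1+2+2+3 = 12
Cheapest is Orton - Ulver - Yarm - Brook at 10 min.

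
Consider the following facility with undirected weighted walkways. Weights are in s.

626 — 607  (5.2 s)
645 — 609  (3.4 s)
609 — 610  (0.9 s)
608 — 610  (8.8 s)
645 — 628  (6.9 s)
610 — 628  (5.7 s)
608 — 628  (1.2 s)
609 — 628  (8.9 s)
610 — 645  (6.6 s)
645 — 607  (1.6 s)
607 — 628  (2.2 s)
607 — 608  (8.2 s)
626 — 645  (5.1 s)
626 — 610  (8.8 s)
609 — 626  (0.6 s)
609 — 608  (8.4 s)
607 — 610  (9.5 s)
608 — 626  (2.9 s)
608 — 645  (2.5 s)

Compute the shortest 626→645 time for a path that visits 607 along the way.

6.8 s

Best 626 to 607: 626–607 costing 5.2
Shortest 607→645: 607–645 = 1.6
Total via 607: 5.2 + 1.6 = 6.8 s.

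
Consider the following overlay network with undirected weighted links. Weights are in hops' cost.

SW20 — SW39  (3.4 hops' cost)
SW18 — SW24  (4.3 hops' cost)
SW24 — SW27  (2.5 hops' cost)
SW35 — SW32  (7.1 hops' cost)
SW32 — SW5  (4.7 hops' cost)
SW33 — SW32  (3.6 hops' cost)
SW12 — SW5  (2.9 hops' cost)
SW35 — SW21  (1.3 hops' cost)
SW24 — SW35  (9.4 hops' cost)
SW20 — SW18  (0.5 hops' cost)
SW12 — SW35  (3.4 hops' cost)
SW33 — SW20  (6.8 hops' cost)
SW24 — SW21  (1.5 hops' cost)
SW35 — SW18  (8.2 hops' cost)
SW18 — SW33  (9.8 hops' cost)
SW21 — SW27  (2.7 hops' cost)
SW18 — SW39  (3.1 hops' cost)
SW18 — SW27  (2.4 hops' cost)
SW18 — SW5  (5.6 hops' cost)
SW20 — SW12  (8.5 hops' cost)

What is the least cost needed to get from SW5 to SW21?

Enumerating some paths:
SW5–SW12–SW35–SW21: 2.9+3.4+1.3 = 7.6
SW5–SW18–SW24–SW21: 5.6+4.3+1.5 = 11.4
SW5–SW18–SW27–SW21: 5.6+2.4+2.7 = 10.7
Cheapest is SW5–SW12–SW35–SW21 at 7.6 hops' cost.

7.6 hops' cost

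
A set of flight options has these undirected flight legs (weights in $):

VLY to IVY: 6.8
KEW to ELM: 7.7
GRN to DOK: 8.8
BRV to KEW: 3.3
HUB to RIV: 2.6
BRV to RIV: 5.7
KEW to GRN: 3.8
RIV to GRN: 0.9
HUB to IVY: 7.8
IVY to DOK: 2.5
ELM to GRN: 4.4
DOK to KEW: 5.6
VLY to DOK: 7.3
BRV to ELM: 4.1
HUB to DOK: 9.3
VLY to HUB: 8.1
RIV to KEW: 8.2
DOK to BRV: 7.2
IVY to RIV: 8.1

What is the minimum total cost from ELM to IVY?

$13.4

Settle nodes by increasing distance from ELM:
ELM: 0
BRV: 4.1  (via ELM)
GRN: 4.4  (via ELM)
RIV: 5.3  (via GRN)
KEW: 7.4  (via BRV)
HUB: 7.9  (via RIV)
DOK: 11.3  (via BRV)
IVY: 13.4  (via RIV)
Shortest route: ELM → GRN → RIV → IVY = $13.4.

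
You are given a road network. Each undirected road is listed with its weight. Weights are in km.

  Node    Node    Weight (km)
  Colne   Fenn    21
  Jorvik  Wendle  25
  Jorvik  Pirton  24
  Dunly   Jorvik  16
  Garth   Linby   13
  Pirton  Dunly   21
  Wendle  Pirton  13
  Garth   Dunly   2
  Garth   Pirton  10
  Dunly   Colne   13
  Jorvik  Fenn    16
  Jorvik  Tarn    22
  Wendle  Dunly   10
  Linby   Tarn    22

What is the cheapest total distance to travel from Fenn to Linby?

Settle nodes by increasing distance from Fenn:
Fenn: 0
Jorvik: 16  (via Fenn)
Colne: 21  (via Fenn)
Dunly: 32  (via Jorvik)
Garth: 34  (via Dunly)
Tarn: 38  (via Jorvik)
Pirton: 40  (via Jorvik)
Wendle: 41  (via Jorvik)
Linby: 47  (via Garth)
Shortest route: Fenn → Jorvik → Dunly → Garth → Linby = 47 km.

47 km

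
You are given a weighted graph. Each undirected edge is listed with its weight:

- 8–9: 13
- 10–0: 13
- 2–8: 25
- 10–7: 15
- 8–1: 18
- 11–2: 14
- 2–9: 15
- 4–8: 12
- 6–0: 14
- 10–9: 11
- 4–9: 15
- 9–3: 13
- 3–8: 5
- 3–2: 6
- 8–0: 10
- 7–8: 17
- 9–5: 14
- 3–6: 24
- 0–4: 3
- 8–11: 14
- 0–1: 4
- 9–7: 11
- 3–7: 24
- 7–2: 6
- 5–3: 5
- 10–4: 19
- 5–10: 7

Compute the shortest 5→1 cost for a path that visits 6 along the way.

47

Best 5 to 6: 5–3–6 costing 29
Shortest 6→1: 6–0–1 = 18
Total via 6: 29 + 18 = 47.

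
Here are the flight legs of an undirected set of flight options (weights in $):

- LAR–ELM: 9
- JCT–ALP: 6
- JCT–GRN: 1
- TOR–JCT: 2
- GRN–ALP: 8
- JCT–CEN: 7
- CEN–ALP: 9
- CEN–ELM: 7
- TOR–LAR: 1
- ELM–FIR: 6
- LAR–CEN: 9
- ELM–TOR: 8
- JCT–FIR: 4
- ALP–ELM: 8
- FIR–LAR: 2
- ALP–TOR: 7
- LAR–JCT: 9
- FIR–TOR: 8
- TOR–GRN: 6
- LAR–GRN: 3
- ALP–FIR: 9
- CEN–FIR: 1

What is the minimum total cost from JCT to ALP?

$6

Settle nodes by increasing distance from JCT:
JCT: 0
GRN: 1  (via JCT)
TOR: 2  (via JCT)
LAR: 3  (via TOR)
FIR: 4  (via JCT)
CEN: 5  (via FIR)
ALP: 6  (via JCT)
Shortest route: JCT → ALP = $6.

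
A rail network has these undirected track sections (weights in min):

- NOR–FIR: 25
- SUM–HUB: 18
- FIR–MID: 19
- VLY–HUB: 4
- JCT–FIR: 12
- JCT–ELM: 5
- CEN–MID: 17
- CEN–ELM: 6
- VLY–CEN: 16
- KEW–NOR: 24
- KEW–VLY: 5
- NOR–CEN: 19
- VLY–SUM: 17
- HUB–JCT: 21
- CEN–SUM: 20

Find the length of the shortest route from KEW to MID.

Running Dijkstra from KEW:
KEW: 0
VLY: 5  (via KEW)
HUB: 9  (via VLY)
CEN: 21  (via VLY)
SUM: 22  (via VLY)
NOR: 24  (via KEW)
ELM: 27  (via CEN)
JCT: 30  (via HUB)
MID: 38  (via CEN)
Shortest route: KEW–VLY–CEN–MID = 38 min.

38 min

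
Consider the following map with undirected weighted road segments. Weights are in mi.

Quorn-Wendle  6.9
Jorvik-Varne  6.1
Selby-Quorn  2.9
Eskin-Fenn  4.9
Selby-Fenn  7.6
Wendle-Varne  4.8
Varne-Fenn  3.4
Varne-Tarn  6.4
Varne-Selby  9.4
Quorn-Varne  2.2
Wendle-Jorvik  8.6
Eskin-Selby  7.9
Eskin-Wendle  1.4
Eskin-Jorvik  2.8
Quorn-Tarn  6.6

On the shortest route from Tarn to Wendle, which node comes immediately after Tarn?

Compare a few routes:
Tarn - Quorn - Varne - Wendle: 6.6+2.2+4.8 = 13.6
Tarn - Quorn - Wendle: 6.6+6.9 = 13.5
Tarn - Varne - Wendle: 6.4+4.8 = 11.2
Cheapest is Tarn - Varne - Wendle at 11.2 mi.
So from Tarn the first move is to Varne.

Varne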